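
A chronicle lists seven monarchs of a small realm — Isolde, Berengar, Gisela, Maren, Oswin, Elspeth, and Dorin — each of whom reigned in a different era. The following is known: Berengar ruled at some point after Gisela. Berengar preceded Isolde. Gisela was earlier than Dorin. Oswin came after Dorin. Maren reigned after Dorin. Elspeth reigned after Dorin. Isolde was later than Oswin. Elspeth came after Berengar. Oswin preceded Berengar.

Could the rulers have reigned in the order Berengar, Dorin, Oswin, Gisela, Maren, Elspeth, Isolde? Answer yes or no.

no

The constraints require Gisela before Dorin, but in the proposed sequence Dorin appears ahead of Gisela. That one violation is enough.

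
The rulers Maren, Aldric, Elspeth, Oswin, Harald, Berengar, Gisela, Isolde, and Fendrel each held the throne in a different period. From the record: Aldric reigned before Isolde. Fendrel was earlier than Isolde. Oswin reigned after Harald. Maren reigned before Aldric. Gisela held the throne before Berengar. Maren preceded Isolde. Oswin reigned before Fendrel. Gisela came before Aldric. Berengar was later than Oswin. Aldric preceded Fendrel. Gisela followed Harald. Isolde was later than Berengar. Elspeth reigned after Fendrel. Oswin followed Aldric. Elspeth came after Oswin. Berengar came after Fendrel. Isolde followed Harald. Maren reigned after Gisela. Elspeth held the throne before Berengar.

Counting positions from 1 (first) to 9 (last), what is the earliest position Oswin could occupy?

Aldric, Gisela, Harald, and Maren must all come before Oswin — 4 forced predecessors.
Nothing else is forced ahead of Oswin, so their earliest slot is position 4 + 1 = 5.

5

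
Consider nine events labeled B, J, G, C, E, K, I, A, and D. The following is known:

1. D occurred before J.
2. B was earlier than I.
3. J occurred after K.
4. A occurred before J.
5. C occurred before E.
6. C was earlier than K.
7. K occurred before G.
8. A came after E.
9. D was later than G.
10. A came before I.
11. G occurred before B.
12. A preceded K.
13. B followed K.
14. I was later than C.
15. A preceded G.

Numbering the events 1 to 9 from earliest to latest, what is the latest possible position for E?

2

E must come before A, B, D, G, I, J, and K — 7 events forced after it.
Everything else can be placed before E in some valid order, so E can sit as late as position 9 − 7 = 2.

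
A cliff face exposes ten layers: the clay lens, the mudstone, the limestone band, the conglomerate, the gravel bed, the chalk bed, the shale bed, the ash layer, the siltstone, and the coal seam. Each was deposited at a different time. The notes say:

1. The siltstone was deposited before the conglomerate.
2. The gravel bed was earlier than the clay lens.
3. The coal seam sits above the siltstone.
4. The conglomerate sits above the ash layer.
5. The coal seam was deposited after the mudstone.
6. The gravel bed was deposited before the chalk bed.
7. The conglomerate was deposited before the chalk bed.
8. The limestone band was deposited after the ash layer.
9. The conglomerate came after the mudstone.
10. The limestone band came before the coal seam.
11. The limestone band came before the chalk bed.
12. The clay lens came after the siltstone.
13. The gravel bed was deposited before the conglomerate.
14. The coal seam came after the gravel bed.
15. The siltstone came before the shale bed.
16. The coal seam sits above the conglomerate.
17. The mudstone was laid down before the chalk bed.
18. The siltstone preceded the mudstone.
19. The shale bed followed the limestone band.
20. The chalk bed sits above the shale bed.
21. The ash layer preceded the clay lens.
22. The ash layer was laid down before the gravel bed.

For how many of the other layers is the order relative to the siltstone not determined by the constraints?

3

Forced after the siltstone: the chalk bed, the clay lens, the coal seam, the conglomerate, the mudstone, and the shale bed.
That leaves the ash layer, the gravel bed, and the limestone band with no forced order relative to the siltstone — 3.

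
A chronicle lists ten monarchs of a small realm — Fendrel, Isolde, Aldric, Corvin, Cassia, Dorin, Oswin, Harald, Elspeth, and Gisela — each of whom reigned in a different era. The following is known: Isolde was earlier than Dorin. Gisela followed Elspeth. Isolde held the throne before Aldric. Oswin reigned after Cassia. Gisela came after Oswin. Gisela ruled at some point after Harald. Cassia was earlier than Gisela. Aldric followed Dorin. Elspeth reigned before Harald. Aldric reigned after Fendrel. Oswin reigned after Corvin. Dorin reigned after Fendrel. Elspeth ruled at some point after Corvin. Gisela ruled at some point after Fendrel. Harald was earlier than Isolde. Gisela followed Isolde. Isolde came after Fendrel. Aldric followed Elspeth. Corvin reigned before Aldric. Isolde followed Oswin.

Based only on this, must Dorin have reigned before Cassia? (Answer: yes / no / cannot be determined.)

no

Tracing the constraints gives Cassia → Oswin → Isolde → Dorin, so Cassia must come before Dorin.
That means Dorin cannot be before Cassia.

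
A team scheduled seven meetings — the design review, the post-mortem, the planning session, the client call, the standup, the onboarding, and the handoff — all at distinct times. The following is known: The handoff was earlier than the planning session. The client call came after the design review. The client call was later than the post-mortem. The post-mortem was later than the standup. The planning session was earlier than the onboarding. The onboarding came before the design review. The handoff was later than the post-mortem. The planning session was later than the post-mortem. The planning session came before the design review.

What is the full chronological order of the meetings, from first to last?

The constraints fix every adjacent pair, so only one ordering works:
the standup → the post-mortem → the handoff → the planning session → the onboarding → the design review → the client call.

the standup, the post-mortem, the handoff, the planning session, the onboarding, the design review, the client call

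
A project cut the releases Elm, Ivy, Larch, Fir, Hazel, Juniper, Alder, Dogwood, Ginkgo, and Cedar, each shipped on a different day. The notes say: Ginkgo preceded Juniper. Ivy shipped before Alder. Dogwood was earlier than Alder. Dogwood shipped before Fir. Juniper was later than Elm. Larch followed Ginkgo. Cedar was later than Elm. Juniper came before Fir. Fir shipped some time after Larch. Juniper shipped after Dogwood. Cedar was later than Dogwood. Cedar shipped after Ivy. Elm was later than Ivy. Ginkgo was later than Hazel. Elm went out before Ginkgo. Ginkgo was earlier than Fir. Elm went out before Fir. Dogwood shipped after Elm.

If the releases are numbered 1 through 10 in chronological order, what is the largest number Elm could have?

3

Elm must come before Alder, Cedar, Dogwood, Fir, Ginkgo, Juniper, and Larch — 7 releases forced after it.
Everything else can be placed before Elm in some valid order, so Elm can sit as late as position 10 − 7 = 3.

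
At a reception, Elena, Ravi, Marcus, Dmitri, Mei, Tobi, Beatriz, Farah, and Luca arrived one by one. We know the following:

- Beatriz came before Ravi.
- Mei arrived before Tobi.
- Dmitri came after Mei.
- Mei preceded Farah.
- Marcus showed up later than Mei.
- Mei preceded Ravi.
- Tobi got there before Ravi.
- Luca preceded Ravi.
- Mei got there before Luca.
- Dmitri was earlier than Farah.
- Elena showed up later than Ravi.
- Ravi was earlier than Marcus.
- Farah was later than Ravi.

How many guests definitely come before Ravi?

4

Directly stated before Ravi: Beatriz, Luca, Mei, and Tobi.
That's Beatriz, Luca, Mei, and Tobi — 4 in all.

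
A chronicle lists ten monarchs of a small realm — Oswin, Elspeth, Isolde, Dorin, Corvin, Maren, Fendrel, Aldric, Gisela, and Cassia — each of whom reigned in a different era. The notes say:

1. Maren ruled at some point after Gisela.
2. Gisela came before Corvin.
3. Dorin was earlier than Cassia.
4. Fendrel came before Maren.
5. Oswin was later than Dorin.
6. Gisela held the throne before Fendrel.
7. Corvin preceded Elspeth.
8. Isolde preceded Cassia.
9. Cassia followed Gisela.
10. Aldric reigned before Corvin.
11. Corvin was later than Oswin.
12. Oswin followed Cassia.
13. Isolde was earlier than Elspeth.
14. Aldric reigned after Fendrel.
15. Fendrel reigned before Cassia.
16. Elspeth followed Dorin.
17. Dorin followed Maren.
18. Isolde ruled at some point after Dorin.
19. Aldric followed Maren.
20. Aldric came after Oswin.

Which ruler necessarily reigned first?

Gisela has a chain of constraints placing them before every other ruler, so Gisela must be first.

Gisela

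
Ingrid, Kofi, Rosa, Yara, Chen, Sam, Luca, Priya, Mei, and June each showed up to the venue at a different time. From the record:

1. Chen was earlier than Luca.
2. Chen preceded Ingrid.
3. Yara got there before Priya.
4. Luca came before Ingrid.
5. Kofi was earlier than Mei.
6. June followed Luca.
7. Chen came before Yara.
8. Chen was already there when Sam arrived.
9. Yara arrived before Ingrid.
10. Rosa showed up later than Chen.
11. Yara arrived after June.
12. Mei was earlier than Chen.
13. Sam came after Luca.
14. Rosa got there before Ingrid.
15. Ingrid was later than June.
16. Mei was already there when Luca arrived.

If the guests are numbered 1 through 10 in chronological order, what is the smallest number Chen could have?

Kofi and Mei must both come before Chen — 2 forced predecessors.
Nothing else is forced ahead of Chen, so their earliest slot is position 2 + 1 = 3.

3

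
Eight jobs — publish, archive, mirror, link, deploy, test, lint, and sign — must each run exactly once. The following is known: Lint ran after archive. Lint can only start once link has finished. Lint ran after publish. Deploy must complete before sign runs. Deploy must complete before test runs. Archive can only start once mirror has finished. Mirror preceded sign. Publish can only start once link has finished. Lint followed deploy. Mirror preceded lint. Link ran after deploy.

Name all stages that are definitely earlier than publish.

deploy, link

Directly stated before publish: link.
Deploy reaches publish via deploy → link → publish.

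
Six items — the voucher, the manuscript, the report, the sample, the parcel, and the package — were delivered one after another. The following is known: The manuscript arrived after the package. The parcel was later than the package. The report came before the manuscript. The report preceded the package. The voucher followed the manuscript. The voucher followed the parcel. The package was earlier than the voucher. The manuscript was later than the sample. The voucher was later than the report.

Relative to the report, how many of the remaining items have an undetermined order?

Forced after the report: the manuscript, the package, the parcel, and the voucher.
That leaves the sample with no forced order relative to the report — 1.

1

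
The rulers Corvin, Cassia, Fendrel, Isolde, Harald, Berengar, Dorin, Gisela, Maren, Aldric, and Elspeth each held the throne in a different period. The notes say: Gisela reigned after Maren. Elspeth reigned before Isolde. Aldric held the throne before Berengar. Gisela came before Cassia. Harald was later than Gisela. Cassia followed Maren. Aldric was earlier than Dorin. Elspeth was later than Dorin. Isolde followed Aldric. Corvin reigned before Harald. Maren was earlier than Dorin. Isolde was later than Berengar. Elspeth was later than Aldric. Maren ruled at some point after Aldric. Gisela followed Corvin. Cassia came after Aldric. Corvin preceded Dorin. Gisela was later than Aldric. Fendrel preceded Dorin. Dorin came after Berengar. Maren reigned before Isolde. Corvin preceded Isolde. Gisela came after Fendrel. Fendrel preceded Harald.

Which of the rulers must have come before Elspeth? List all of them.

Aldric, Berengar, Corvin, Dorin, Fendrel, Maren

Directly stated before Elspeth: Aldric and Dorin.
Berengar reaches Elspeth via Berengar → Dorin → Elspeth.
Corvin reaches Elspeth via Corvin → Dorin → Elspeth.
Fendrel reaches Elspeth via Fendrel → Dorin → Elspeth.
Likewise Maren reaches Elspeth by chaining the stated constraints.
No chain forces Harald (or any of the others) ahead of Elspeth.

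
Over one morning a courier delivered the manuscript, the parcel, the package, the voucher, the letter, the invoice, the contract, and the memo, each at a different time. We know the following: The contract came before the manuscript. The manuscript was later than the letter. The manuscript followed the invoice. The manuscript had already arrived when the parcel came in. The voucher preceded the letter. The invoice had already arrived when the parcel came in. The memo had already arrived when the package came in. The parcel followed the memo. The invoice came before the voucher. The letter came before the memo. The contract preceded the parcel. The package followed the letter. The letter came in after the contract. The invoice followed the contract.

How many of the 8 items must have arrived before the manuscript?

4

Directly stated before the manuscript: the contract, the invoice, and the letter.
The voucher reaches the manuscript via the voucher → the letter → the manuscript.
No chain forces the memo (or any of the others) ahead of the manuscript.
That's the contract, the invoice, the letter, and the voucher — 4 in all.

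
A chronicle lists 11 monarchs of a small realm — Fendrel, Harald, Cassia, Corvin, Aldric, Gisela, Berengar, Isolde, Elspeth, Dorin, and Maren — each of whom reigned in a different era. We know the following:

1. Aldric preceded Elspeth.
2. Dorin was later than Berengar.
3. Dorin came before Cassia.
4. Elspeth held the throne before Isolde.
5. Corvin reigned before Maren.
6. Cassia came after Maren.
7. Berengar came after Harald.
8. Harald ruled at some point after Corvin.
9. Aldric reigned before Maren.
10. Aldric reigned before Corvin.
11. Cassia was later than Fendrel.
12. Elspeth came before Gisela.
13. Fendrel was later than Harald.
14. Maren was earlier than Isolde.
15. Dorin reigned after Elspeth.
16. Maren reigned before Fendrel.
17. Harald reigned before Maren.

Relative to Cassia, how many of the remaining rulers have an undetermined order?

2

Forced before Cassia: Aldric, Berengar, Corvin, Dorin, Elspeth, Fendrel, Harald, and Maren.
That leaves Gisela and Isolde with no forced order relative to Cassia — 2.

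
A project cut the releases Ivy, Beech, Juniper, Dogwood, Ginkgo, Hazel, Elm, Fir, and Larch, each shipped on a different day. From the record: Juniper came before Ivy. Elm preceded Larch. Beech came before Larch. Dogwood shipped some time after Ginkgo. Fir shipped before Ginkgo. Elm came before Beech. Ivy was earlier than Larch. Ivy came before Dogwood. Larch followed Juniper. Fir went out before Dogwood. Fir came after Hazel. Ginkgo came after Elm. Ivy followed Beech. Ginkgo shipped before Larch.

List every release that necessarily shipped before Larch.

Directly stated before Larch: Beech, Elm, Ginkgo, Ivy, and Juniper.
Fir reaches Larch via Fir → Ginkgo → Larch.
Hazel reaches Larch via Hazel → Fir → Ginkgo → Larch.

Beech, Elm, Fir, Ginkgo, Hazel, Ivy, Juniper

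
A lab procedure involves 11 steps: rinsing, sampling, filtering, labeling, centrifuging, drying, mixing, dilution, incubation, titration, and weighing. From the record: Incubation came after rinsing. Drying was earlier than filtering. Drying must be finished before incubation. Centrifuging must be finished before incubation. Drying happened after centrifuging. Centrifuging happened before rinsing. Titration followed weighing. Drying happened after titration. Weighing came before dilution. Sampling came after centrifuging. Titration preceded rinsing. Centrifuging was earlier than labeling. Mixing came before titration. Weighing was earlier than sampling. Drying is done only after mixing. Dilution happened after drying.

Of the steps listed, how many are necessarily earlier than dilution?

Directly stated before dilution: drying and weighing.
Centrifuging reaches dilution via centrifuging → drying → dilution.
Mixing reaches dilution via mixing → drying → dilution.
Titration reaches dilution via titration → drying → dilution.
No chain forces rinsing (or any of the others) ahead of dilution.
That's centrifuging, drying, mixing, titration, and weighing — 5 in all.

5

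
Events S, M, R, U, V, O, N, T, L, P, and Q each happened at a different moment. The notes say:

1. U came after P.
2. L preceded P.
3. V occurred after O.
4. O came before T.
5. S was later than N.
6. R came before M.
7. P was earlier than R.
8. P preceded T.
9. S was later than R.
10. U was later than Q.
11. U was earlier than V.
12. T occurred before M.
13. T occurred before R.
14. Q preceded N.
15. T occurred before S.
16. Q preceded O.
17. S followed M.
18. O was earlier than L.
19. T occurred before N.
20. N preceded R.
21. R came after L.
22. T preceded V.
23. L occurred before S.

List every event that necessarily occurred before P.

L, O, Q

Directly stated before P: L.
O reaches P via O → L → P.
Q reaches P via Q → O → L → P.
No chain forces M (or any of the others) ahead of P.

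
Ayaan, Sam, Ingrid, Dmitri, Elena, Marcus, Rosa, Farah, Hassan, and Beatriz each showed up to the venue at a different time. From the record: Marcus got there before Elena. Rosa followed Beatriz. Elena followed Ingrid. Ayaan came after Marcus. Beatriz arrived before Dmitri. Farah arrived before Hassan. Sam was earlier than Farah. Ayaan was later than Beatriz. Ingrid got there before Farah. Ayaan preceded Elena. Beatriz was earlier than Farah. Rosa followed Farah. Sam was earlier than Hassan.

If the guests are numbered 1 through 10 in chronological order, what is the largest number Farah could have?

Farah must come before Hassan and Rosa — 2 guests forced after them.
Everything else can be placed before Farah in some valid order, so Farah can sit as late as position 10 − 2 = 8.

8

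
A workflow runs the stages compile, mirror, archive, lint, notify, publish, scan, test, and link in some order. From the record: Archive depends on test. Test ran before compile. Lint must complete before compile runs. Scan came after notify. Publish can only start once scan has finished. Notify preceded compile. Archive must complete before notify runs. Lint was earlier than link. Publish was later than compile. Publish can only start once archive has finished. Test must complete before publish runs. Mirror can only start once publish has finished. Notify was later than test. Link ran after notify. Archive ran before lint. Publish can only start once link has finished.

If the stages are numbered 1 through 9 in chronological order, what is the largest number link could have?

7

Link must come before mirror and publish — 2 stages forced after it.
Everything else can be placed before link in some valid order, so link can sit as late as position 9 − 2 = 7.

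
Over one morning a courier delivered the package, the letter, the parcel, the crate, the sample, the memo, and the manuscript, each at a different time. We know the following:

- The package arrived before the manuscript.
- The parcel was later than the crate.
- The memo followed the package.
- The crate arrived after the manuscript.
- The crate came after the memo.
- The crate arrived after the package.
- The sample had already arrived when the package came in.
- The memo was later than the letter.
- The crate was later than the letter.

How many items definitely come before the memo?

Directly stated before the memo: the letter and the package.
The sample reaches the memo via the sample → the package → the memo.
No chain forces the manuscript (or any of the others) ahead of the memo.
That's the letter, the package, and the sample — 3 in all.

3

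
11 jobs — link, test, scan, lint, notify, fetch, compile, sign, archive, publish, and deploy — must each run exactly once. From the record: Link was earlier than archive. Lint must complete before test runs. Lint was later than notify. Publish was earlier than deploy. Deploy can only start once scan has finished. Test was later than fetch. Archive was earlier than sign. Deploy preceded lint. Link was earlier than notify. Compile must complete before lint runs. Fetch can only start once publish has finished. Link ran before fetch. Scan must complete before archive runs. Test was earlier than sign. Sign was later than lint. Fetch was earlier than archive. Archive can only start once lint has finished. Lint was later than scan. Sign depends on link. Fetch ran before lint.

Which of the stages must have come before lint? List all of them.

compile, deploy, fetch, link, notify, publish, scan

Directly stated before lint: compile, deploy, fetch, notify, and scan.
Link reaches lint via link → fetch → lint.
Publish reaches lint via publish → fetch → lint.
No chain forces test (or any of the others) ahead of lint.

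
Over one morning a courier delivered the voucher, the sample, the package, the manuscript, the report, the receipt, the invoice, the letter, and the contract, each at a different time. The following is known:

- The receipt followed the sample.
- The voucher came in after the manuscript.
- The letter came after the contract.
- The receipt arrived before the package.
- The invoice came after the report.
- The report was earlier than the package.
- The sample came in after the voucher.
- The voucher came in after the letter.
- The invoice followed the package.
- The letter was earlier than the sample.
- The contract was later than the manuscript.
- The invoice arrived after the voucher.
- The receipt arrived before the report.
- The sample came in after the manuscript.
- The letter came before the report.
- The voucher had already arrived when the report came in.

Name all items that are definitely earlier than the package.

Directly stated before the package: the receipt and the report.
The contract reaches the package via the contract → the letter → the report → the package.
The letter reaches the package via the letter → the report → the package.
The manuscript reaches the package via the manuscript → the sample → the receipt → the package.
Likewise the sample and the voucher each reach the package by chaining the stated constraints.
No chain forces the invoice ahead of the package.

the contract, the letter, the manuscript, the receipt, the report, the sample, the voucher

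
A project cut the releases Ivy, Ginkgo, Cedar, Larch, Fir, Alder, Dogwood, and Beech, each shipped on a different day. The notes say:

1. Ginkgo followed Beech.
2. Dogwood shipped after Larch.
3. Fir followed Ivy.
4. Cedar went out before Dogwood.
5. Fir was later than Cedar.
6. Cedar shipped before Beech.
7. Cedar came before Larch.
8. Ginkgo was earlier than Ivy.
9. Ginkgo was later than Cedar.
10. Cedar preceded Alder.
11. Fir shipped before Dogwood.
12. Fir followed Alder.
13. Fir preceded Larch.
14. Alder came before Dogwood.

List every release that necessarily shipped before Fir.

Alder, Beech, Cedar, Ginkgo, Ivy

Directly stated before Fir: Alder, Cedar, and Ivy.
Beech reaches Fir via Beech → Ginkgo → Ivy → Fir.
Ginkgo reaches Fir via Ginkgo → Ivy → Fir.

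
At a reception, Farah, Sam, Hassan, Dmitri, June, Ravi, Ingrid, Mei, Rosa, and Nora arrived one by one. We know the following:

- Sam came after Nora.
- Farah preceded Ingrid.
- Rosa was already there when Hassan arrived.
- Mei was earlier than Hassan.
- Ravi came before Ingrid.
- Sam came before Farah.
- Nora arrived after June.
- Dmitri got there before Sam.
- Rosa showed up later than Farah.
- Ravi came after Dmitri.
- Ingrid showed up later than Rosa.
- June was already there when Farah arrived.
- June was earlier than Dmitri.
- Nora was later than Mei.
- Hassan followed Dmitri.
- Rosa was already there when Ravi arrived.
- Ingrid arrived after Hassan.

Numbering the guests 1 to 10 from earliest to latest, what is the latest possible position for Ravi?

9

Ravi must come before Ingrid — 1 guest forced after them.
Everything else can be placed before Ravi in some valid order, so Ravi can sit as late as position 10 − 1 = 9.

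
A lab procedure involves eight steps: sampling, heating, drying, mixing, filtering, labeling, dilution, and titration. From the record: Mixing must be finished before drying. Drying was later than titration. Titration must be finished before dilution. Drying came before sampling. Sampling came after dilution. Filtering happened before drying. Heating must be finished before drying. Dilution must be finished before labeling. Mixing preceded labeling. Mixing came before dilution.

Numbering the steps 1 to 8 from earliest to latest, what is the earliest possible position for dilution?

3

Mixing and titration must both come before dilution — 2 forced predecessors.
Nothing else is forced ahead of dilution, so its earliest slot is position 2 + 1 = 3.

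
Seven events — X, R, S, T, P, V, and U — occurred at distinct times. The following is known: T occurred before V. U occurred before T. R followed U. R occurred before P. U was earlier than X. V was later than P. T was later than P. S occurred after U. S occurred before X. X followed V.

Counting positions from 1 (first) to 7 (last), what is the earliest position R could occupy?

2

U must come before R — 1 forced predecessor.
Nothing else is forced ahead of R, so its earliest slot is position 1 + 1 = 2.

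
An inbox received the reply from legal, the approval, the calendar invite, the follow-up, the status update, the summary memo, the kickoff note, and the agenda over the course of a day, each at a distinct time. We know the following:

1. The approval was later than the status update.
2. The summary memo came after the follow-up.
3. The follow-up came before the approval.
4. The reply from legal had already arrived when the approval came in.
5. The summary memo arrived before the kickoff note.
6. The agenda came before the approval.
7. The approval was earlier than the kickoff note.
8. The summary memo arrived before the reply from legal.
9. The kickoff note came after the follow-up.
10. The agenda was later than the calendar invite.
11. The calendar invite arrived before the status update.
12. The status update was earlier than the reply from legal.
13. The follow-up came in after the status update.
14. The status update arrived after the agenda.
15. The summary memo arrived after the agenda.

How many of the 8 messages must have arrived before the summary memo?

Directly stated before the summary memo: the agenda and the follow-up.
The calendar invite reaches the summary memo via the calendar invite → the agenda → the summary memo.
The status update reaches the summary memo via the status update → the follow-up → the summary memo.
No chain forces the reply from legal (or any of the others) ahead of the summary memo.
That's the agenda, the calendar invite, the follow-up, and the status update — 4 in all.

4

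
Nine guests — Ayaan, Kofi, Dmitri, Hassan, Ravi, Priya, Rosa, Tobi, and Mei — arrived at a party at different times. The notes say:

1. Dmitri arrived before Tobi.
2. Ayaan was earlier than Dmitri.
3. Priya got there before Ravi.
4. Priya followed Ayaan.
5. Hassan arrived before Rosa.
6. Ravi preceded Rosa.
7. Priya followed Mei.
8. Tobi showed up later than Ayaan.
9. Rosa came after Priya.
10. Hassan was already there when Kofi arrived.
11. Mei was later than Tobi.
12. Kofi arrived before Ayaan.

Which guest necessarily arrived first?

Hassan

Hassan has a chain of constraints placing them before every other guest, so Hassan must be first.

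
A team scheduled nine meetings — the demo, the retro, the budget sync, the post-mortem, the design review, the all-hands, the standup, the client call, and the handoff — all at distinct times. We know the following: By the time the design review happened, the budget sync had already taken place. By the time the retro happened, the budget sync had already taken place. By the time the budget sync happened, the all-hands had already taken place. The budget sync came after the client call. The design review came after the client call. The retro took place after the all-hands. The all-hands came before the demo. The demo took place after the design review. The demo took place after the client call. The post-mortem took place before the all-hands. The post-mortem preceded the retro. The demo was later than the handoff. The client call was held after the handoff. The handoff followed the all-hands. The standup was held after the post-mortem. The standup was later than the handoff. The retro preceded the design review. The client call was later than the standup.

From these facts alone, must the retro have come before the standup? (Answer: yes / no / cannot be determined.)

no

Tracing the constraints gives the standup → the client call → the budget sync → the retro, so the standup must come before the retro.
That means the retro cannot be before the standup.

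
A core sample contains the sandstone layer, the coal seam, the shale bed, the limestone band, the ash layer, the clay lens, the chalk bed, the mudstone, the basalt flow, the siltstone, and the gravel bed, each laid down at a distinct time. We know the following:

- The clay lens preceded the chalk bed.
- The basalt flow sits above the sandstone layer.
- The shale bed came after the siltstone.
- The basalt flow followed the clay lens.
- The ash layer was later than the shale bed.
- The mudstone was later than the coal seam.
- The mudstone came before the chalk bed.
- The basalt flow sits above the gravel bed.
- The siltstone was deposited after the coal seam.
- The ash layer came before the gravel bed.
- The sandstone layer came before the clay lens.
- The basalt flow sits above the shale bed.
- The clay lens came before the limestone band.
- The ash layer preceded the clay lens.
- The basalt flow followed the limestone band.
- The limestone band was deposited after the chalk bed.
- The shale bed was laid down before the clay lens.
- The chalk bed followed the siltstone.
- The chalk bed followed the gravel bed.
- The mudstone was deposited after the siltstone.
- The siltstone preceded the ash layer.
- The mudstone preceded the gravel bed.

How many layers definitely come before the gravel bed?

Directly stated before the gravel bed: the ash layer and the mudstone.
The coal seam reaches the gravel bed via the coal seam → the mudstone → the gravel bed.
The shale bed reaches the gravel bed via the shale bed → the ash layer → the gravel bed.
The siltstone reaches the gravel bed via the siltstone → the ash layer → the gravel bed.
No chain forces the basalt flow (or any of the others) ahead of the gravel bed.
That's the ash layer, the coal seam, the mudstone, the shale bed, and the siltstone — 5 in all.

5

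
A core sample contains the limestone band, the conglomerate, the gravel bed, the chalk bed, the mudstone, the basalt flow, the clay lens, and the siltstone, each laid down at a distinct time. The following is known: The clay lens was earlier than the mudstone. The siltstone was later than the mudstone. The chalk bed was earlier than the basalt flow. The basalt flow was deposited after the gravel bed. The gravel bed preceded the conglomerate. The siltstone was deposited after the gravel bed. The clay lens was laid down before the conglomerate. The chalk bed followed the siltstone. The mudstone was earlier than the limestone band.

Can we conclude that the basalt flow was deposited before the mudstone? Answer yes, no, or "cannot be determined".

no

Tracing the constraints gives the mudstone → the siltstone → the chalk bed → the basalt flow, so the mudstone must come before the basalt flow.
That means the basalt flow cannot be before the mudstone.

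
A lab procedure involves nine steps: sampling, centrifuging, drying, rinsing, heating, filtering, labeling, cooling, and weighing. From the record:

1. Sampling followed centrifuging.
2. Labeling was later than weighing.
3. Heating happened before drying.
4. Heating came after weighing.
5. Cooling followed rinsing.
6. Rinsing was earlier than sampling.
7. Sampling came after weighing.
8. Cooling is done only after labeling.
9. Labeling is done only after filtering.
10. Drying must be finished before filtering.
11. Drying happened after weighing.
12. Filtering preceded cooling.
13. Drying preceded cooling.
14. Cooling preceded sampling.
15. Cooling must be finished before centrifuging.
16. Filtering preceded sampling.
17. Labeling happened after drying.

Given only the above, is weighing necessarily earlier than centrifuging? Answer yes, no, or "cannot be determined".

yes

Chain the constraints: weighing → labeling → cooling → centrifuging. Each link is directly stated, so weighing comes before centrifuging.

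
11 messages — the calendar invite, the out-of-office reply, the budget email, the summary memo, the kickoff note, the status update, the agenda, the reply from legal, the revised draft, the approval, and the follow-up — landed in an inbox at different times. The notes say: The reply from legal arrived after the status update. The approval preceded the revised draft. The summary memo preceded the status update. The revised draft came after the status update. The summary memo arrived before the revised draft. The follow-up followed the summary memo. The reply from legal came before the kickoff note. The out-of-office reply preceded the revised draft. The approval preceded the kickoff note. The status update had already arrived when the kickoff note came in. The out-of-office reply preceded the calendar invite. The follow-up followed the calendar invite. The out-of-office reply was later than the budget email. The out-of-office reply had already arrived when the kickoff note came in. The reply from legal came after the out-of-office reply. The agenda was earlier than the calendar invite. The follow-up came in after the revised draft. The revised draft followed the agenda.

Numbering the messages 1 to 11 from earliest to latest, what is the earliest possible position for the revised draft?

7

The agenda, the approval, the budget email, the out-of-office reply, the status update, and the summary memo must all come before the revised draft — 6 forced predecessors.
Nothing else is forced ahead of the revised draft, so its earliest slot is position 6 + 1 = 7.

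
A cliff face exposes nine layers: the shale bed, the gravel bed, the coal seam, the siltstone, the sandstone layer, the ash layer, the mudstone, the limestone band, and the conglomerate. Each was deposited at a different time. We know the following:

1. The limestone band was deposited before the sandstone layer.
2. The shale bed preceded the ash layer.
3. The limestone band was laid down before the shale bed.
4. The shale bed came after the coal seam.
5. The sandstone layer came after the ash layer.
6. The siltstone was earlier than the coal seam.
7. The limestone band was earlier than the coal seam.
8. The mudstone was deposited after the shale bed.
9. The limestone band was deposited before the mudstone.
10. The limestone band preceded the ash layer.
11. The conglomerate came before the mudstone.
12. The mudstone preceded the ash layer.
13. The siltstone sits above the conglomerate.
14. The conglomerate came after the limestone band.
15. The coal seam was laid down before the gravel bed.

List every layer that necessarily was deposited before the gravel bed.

the coal seam, the conglomerate, the limestone band, the siltstone

Directly stated before the gravel bed: the coal seam.
The conglomerate reaches the gravel bed via the conglomerate → the siltstone → the coal seam → the gravel bed.
The limestone band reaches the gravel bed via the limestone band → the coal seam → the gravel bed.
The siltstone reaches the gravel bed via the siltstone → the coal seam → the gravel bed.
No chain forces the sandstone layer (or any of the others) ahead of the gravel bed.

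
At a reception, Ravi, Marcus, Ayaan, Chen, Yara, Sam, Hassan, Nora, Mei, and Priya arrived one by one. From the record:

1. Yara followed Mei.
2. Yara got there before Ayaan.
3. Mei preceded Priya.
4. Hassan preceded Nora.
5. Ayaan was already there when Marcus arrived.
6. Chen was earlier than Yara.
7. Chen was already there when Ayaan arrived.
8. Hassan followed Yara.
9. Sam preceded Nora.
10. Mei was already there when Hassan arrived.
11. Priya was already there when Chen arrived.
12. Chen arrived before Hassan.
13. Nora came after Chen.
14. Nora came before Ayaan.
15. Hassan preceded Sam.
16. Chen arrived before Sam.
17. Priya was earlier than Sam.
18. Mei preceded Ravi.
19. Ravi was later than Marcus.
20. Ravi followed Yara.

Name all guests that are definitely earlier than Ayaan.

Chen, Hassan, Mei, Nora, Priya, Sam, Yara

Directly stated before Ayaan: Chen, Nora, and Yara.
Hassan reaches Ayaan via Hassan → Nora → Ayaan.
Mei reaches Ayaan via Mei → Yara → Ayaan.
Priya reaches Ayaan via Priya → Chen → Ayaan.
Likewise Sam reaches Ayaan by chaining the stated constraints.
No chain forces Marcus (or any of the others) ahead of Ayaan.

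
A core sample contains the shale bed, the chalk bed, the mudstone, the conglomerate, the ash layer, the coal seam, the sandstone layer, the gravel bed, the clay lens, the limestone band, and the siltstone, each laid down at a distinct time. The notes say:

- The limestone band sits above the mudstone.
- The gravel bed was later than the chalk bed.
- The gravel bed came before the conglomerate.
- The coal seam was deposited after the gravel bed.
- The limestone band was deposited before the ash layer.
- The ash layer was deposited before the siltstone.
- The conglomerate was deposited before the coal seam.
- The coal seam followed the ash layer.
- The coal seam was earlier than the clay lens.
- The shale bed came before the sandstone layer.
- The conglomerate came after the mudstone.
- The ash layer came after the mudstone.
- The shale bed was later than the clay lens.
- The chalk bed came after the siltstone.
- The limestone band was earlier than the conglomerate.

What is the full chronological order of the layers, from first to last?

the mudstone, the limestone band, the ash layer, the siltstone, the chalk bed, the gravel bed, the conglomerate, the coal seam, the clay lens, the shale bed, the sandstone layer

The constraints fix every adjacent pair, so only one ordering works:
the mudstone → the limestone band → the ash layer → the siltstone → the chalk bed → the gravel bed → the conglomerate → the coal seam → the clay lens → the shale bed → the sandstone layer.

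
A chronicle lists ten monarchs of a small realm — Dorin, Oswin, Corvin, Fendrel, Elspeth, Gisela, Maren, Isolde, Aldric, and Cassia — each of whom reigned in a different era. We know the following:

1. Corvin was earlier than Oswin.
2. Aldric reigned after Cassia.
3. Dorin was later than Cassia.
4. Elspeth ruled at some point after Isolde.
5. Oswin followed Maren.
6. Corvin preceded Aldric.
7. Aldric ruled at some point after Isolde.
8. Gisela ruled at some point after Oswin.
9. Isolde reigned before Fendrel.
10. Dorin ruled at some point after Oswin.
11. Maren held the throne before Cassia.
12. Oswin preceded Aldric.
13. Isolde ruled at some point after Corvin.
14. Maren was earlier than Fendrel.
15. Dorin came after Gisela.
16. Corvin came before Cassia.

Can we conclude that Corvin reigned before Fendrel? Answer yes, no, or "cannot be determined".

yes

Chain the constraints: Corvin → Isolde → Fendrel. Each link is directly stated, so Corvin comes before Fendrel.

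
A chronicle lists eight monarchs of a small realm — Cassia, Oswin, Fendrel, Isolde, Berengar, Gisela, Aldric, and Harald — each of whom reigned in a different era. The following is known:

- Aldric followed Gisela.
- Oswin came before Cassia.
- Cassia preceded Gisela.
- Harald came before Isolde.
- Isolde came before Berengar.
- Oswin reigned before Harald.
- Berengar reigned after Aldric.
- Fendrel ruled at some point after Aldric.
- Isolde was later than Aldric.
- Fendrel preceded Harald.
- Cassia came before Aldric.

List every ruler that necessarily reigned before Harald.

Aldric, Cassia, Fendrel, Gisela, Oswin

Directly stated before Harald: Fendrel and Oswin.
Aldric reaches Harald via Aldric → Fendrel → Harald.
Cassia reaches Harald via Cassia → Aldric → Fendrel → Harald.
Gisela reaches Harald via Gisela → Aldric → Fendrel → Harald.
No chain forces Berengar (or any of the others) ahead of Harald.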